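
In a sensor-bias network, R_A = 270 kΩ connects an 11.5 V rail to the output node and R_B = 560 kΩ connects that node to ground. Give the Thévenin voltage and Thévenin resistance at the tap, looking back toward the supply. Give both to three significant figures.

V_th = 7.76 V, R_th = 182 kΩ

V_th is the open-circuit tap voltage: 11.5 × 560/(270 + 560) = 7.76 V.
With the supply zeroed, R_A and R_B appear in parallel from the tap: R_th = R_A‖R_B = (270 × 560)/830.0 = 182 kΩ.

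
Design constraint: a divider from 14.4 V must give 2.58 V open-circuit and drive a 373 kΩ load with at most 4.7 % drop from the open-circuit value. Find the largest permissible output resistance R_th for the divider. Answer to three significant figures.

Loading drop = R_th/(R_th + R_L) ≤ 0.0470, so R_th ≤ R_L · ε/(1−ε) = 373 kΩ × 0.0470/0.9530 = 18.4 kΩ.
(Any R1, R2 with R2/(R1+R2) = 0.179 and R1‖R2 ≤ 18.4 kΩ will meet the spec.)

R_th ≤ 18.4 kΩ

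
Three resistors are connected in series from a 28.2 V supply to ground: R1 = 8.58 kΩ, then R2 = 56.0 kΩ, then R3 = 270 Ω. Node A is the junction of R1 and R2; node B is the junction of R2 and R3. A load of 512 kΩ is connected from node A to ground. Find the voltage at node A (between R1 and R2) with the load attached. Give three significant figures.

Below node A the series string R2+R3 = 56270 Ω sits in parallel with the 512000 Ω load: 50700 Ω.
V_A = 28.2 × 50700/(8580 + 50700) = 24.1 V.

V ≈ 24.1 V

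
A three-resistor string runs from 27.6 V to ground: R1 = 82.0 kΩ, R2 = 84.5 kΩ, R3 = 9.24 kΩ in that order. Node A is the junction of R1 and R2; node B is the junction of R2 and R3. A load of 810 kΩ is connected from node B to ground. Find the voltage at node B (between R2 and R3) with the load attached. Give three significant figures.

At node B, R3 is in parallel with the load: R3‖R_L = 9.136 kΩ.
Below node A the resistance is R2 + (R3‖R_L) = 93.64 kΩ, so V_A = 27.6 × 93.64/175.6 = 14.71 V.
Then V_B = V_A × (R3‖R_L)/(R2 + R3‖R_L) = 14.71 × 9.136/93.64 = 1.44 V.

V ≈ 1.44 V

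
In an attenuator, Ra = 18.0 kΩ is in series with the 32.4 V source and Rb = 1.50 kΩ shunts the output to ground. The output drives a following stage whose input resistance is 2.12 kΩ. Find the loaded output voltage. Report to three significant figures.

V_out ≈ 1.51 V

The load sits in parallel with Rb: Rb‖R_L = (1.50 × 2.12) / (1.50 + 2.12) = 0.8785 kΩ.
V_out = 32.4 × 0.8785 / (18.0 + 0.8785) = 32.4 × 0.8785/18.88 = 1.51 V.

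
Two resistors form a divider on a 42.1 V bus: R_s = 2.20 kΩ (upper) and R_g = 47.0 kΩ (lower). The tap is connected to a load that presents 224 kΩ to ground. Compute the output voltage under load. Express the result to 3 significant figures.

V_out ≈ 39.8 V

The load sits in parallel with R_g: R_g‖R_L = (47.0 × 224) / (47.0 + 224) = 38.85 kΩ.
V_out = 42.1 × 38.85 / (2.20 + 38.85) = 42.1 × 38.85/41.05 = 39.8 V.
(Unloaded it would have been 40.2 V.)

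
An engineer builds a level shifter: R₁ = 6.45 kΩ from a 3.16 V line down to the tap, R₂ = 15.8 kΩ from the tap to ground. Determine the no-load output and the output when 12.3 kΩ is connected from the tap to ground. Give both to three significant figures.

Open-circuit: V = 3.16 × 15.8/(6.45 + 15.8) = 2.24 V.
With the load, R₂ becomes R₂‖R_L = 6.916 kΩ, so V = 3.16 × 6.916/13.37 = 1.64 V.

Unloaded: 2.24 V; loaded: 1.64 V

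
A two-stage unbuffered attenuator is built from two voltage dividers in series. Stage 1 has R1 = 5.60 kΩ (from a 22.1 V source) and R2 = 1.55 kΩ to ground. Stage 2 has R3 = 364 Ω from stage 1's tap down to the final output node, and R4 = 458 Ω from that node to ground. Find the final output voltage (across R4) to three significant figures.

V_out ≈ 1.08 V

Stage 2 presents R3+R4 = 822.0 Ω as a load on stage 1's tap.
Stage 1's lower leg becomes R2‖(R3+R4) = 537.1 Ω, so V_mid = 22.1 × 537.1/6137 = 1.934 V.
Stage 2 is itself unloaded: V_out = V_mid × R4/(R3+R4) = 1.934 × 458/822.0 = 1.08 V.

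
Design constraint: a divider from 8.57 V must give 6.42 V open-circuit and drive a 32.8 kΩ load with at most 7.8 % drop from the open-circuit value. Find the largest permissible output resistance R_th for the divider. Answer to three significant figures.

Loading drop = R_th/(R_th + R_L) ≤ 0.0780, so R_th ≤ R_L · ε/(1−ε) = 32.8 kΩ × 0.0780/0.9220 = 2.77 kΩ.
(Any R1, R2 with R2/(R1+R2) = 0.749 and R1‖R2 ≤ 2.77 kΩ will meet the spec.)

R_th ≤ 2.77 kΩ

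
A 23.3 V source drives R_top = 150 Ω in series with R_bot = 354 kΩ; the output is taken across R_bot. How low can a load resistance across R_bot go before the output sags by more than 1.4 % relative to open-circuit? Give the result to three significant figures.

R_L(min) ≈ 10.6 kΩ

Output resistance R_th = R_top‖R_bot = (150 × 354000)/354200 = 149.9 Ω.
The fractional drop is R_th/(R_th + R_L); requiring this ≤ 0.0140 gives R_L ≥ R_th(1/0.0140 − 1) = 149.9 × 70.43 = 10.6 kΩ.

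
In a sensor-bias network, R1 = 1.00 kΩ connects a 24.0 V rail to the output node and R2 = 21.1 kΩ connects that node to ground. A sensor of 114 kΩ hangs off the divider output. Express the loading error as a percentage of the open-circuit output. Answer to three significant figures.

0.831 %

The divider's output (Thévenin) resistance is R1‖R2 = 0.9548 kΩ.
Fractional drop under load = R_th/(R_th + R_L) = 0.9548 / (0.9548 + 114) = 0.008305.
So the output falls by 0.831 %.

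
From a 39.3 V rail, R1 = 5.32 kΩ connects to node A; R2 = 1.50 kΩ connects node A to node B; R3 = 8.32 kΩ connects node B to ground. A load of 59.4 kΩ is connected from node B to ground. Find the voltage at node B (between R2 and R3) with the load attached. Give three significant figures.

V ≈ 20.3 V

At node B, R3 is in parallel with the load: R3‖R_L = 7.298 kΩ.
Below node A the resistance is R2 + (R3‖R_L) = 8.798 kΩ, so V_A = 39.3 × 8.798/14.12 = 24.49 V.
Then V_B = V_A × (R3‖R_L)/(R2 + R3‖R_L) = 24.49 × 7.298/8.798 = 20.3 V.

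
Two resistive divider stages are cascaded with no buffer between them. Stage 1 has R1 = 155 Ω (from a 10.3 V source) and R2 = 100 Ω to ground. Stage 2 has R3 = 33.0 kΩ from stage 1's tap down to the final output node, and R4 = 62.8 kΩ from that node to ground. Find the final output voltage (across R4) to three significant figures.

Stage 2 presents R3+R4 = 95800 Ω as a load on stage 1's tap.
Stage 1's lower leg becomes R2‖(R3+R4) = 99.90 Ω, so V_mid = 10.3 × 99.90/254.9 = 4.037 V.
Stage 2 is itself unloaded: V_out = V_mid × R4/(R3+R4) = 4.037 × 62800/95800 = 2.65 V.

V_out ≈ 2.65 V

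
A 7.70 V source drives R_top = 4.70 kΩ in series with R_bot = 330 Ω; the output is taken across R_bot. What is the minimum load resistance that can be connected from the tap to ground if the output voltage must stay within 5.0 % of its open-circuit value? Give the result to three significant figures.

Output resistance R_th = R_top‖R_bot = (4700 × 330)/5030 = 308.3 Ω.
The fractional drop is R_th/(R_th + R_L); requiring this ≤ 0.0500 gives R_L ≥ R_th(1/0.0500 − 1) = 308.3 × 19.00 = 5.86 kΩ.

R_L(min) ≈ 5.86 kΩ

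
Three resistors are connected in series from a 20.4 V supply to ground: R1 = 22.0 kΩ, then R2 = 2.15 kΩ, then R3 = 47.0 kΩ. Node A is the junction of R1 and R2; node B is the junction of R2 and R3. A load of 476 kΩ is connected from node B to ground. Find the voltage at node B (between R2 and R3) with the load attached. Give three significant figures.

At node B, R3 is in parallel with the load: R3‖R_L = 42.78 kΩ.
Below node A the resistance is R2 + (R3‖R_L) = 44.93 kΩ, so V_A = 20.4 × 44.93/66.93 = 13.69 V.
Then V_B = V_A × (R3‖R_L)/(R2 + R3‖R_L) = 13.69 × 42.78/44.93 = 13.0 V.

V ≈ 13.0 V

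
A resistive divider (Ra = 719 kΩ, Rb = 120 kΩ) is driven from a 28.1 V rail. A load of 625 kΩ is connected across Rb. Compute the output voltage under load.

V_out ≈ 3.45 V

The load sits in parallel with Rb: Rb‖R_L = (120 × 625) / (120 + 625) = 100.7 kΩ.
V_out = 28.1 × 100.7 / (719 + 100.7) = 28.1 × 100.7/819.7 = 3.45 V.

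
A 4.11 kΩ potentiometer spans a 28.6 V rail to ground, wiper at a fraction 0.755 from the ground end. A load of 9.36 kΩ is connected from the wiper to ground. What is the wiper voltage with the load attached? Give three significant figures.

The wiper splits the pot into (1−α)R = 1.007 kΩ above and αR = 3.103 kΩ below.
Lower section ‖ load = 2.330 kΩ.
V_wiper = 28.6 × 2.330/(1.007 + 2.330) = 20.0 V.

V ≈ 20.0 V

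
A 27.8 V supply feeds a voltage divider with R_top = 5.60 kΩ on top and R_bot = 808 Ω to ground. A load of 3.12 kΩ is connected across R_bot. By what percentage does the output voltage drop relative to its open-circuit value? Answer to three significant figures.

18.5 %

The divider's output (Thévenin) resistance is R_top‖R_bot = 706.1 Ω.
Fractional drop under load = R_th/(R_th + R_L) = 706.1 / (706.1 + 3120) = 0.1846.
So the output falls by 18.5 %.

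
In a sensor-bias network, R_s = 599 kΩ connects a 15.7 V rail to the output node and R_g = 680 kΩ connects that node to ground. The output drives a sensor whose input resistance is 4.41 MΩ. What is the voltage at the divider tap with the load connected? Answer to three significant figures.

The load sits in parallel with R_g: R_g‖R_L = (680 × 4410) / (680 + 4410) = 589.2 kΩ.
V_out = 15.7 × 589.2 / (599 + 589.2) = 15.7 × 589.2/1188 = 7.78 V.

V_out ≈ 7.78 V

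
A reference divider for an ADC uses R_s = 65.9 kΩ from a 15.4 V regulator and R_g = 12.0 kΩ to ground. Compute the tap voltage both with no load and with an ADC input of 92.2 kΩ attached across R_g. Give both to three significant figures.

Unloaded: 2.37 V; loaded: 2.14 V

Open-circuit: V = 15.4 × 12.0/(65.9 + 12.0) = 2.37 V.
With the load, R_g becomes R_g‖R_L = 10.62 kΩ, so V = 15.4 × 10.62/76.52 = 2.14 V.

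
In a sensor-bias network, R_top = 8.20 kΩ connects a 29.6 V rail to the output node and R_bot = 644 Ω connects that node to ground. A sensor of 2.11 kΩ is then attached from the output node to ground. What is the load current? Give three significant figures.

I_L ≈ 0.796 mA

R_bot‖R_L = 493.4 Ω; V_out = 29.6 × 493.4/8693 = 1.680 V.
I_L = V_out / R_L = 1.680 / 2.11 kΩ = 0.796 mA.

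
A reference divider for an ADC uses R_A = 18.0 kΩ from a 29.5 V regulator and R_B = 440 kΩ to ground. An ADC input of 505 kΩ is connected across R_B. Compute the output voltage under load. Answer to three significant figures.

The load sits in parallel with R_B: R_B‖R_L = (440 × 505) / (440 + 505) = 235.1 kΩ.
V_out = 29.5 × 235.1 / (18.0 + 235.1) = 29.5 × 235.1/253.1 = 27.4 V.
(Unloaded it would have been 28.3 V.)

V_out ≈ 27.4 V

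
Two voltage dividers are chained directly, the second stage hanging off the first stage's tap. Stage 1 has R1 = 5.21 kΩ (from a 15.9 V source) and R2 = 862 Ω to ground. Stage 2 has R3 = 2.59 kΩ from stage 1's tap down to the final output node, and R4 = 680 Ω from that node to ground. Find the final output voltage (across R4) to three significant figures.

Stage 2 presents R3+R4 = 3270 Ω as a load on stage 1's tap.
Stage 1's lower leg becomes R2‖(R3+R4) = 682.2 Ω, so V_mid = 15.9 × 682.2/5892 = 1.841 V.
Stage 2 is itself unloaded: V_out = V_mid × R4/(R3+R4) = 1.841 × 680/3270 = 0.383 V.

V_out ≈ 0.383 V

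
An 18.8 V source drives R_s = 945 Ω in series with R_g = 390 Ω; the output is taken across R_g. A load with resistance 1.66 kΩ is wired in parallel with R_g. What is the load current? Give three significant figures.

R_g‖R_L = 315.8 Ω; V_out = 18.8 × 315.8/1261 = 4.709 V.
I_L = V_out / R_L = 4.709 / 1.66 kΩ = 2.84 mA.

I_L ≈ 2.84 mA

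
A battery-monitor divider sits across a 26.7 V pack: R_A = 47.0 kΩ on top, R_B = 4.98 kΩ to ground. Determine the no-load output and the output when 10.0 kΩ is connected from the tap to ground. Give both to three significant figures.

Open-circuit: V = 26.7 × 4.98/(47.0 + 4.98) = 2.56 V.
With the load, R_B becomes R_B‖R_L = 3.324 kΩ, so V = 26.7 × 3.324/50.32 = 1.76 V.

Unloaded: 2.56 V; loaded: 1.76 V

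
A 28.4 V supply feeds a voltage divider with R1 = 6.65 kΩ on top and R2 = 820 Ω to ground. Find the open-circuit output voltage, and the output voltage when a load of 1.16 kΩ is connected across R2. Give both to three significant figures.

Open-circuit: V = 28.4 × 820/(6650 + 820) = 3.12 V.
With the load, R2 becomes R2‖R_L = 480.4 Ω, so V = 28.4 × 480.4/7130 = 1.91 V.

Unloaded: 3.12 V; loaded: 1.91 V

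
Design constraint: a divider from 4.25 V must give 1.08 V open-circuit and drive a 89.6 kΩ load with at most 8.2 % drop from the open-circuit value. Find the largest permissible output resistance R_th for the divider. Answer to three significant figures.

R_th ≤ 8.00 kΩ

Loading drop = R_th/(R_th + R_L) ≤ 0.0820, so R_th ≤ R_L · ε/(1−ε) = 89.6 kΩ × 0.0820/0.9180 = 8.00 kΩ.
(Any R1, R2 with R2/(R1+R2) = 0.254 and R1‖R2 ≤ 8.00 kΩ will meet the spec.)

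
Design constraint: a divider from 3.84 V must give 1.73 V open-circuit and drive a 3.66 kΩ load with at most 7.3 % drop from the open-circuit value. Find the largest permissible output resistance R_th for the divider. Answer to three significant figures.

Loading drop = R_th/(R_th + R_L) ≤ 0.0730, so R_th ≤ R_L · ε/(1−ε) = 3.66 kΩ × 0.0730/0.9270 = 288 Ω.
(Any R1, R2 with R2/(R1+R2) = 0.451 and R1‖R2 ≤ 288 Ω will meet the spec.)

R_th ≤ 288 Ω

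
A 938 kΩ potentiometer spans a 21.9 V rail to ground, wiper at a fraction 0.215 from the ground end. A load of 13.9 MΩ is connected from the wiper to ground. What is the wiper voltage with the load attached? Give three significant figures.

V ≈ 4.66 V

The wiper splits the pot into (1−α)R = 736.3 kΩ above and αR = 201.7 kΩ below.
Lower section ‖ load = 198.8 kΩ.
V_wiper = 21.9 × 198.8/(736.3 + 198.8) = 4.66 V.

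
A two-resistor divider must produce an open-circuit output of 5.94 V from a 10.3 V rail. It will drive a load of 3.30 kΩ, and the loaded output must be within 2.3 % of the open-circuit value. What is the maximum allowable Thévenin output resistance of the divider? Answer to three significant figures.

Loading drop = R_th/(R_th + R_L) ≤ 0.0230, so R_th ≤ R_L · ε/(1−ε) = 3.30 kΩ × 0.0230/0.9770 = 77.7 Ω.
(Any R1, R2 with R2/(R1+R2) = 0.577 and R1‖R2 ≤ 77.7 Ω will meet the spec.)

R_th ≤ 77.7 Ω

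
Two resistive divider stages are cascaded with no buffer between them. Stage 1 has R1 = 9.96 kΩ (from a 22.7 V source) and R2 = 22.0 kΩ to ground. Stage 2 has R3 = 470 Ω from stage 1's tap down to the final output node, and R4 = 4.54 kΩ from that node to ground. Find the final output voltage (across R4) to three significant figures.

V_out ≈ 5.98 V

Stage 2 presents R3+R4 = 5010 Ω as a load on stage 1's tap.
Stage 1's lower leg becomes R2‖(R3+R4) = 4081 Ω, so V_mid = 22.7 × 4081/14040 = 6.597 V.
Stage 2 is itself unloaded: V_out = V_mid × R4/(R3+R4) = 6.597 × 4540/5010 = 5.98 V.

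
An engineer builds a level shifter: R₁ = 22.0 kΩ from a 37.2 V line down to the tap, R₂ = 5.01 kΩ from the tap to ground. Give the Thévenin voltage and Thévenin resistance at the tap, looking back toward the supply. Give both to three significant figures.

V_th is the open-circuit tap voltage: 37.2 × 5.01/(22.0 + 5.01) = 6.90 V.
With the supply zeroed, R₁ and R₂ appear in parallel from the tap: R_th = R₁‖R₂ = (22.0 × 5.01)/27.01 = 4.08 kΩ.

V_th = 6.90 V, R_th = 4.08 kΩ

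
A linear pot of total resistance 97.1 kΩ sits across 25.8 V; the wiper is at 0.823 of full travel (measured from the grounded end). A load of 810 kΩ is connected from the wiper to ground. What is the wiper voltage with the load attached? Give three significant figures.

The wiper splits the pot into (1−α)R = 17.19 kΩ above and αR = 79.91 kΩ below.
Lower section ‖ load = 72.74 kΩ.
V_wiper = 25.8 × 72.74/(17.19 + 72.74) = 20.9 V.

V ≈ 20.9 V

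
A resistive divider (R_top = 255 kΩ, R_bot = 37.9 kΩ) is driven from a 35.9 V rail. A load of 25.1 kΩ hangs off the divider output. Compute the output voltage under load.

V_out ≈ 2.01 V

The load sits in parallel with R_bot: R_bot‖R_L = (37.9 × 25.1) / (37.9 + 25.1) = 15.10 kΩ.
V_out = 35.9 × 15.10 / (255 + 15.10) = 35.9 × 15.10/270.1 = 2.01 V.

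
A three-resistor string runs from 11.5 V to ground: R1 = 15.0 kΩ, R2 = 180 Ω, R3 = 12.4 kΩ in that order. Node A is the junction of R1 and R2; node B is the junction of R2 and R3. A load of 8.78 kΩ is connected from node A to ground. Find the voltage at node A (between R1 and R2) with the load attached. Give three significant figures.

Below node A the series string R2+R3 = 12580 Ω sits in parallel with the 8780 Ω load: 5171 Ω.
V_A = 11.5 × 5171/(15000 + 5171) = 2.95 V.

V ≈ 2.95 V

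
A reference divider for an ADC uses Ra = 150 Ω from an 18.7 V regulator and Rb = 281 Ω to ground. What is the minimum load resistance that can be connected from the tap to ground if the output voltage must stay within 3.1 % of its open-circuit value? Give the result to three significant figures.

R_L(min) ≈ 3.06 kΩ

Output resistance R_th = Ra‖Rb = (150 × 281)/431.0 = 97.80 Ω.
The fractional drop is R_th/(R_th + R_L); requiring this ≤ 0.0310 gives R_L ≥ R_th(1/0.0310 − 1) = 97.80 × 31.26 = 3.06 kΩ.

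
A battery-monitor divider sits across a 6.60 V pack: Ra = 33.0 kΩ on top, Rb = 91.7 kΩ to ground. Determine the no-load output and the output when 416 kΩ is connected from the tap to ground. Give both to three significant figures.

Open-circuit: V = 6.60 × 91.7/(33.0 + 91.7) = 4.85 V.
With the load, Rb becomes Rb‖R_L = 75.14 kΩ, so V = 6.60 × 75.14/108.1 = 4.59 V.

Unloaded: 4.85 V; loaded: 4.59 V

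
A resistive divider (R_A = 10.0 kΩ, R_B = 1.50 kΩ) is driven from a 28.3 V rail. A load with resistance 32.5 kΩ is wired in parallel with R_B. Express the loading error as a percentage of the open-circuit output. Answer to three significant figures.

3.86 %

The divider's output (Thévenin) resistance is R_A‖R_B = 1.304 kΩ.
Fractional drop under load = R_th/(R_th + R_L) = 1.304 / (1.304 + 32.5) = 0.03859.
So the output falls by 3.86 %.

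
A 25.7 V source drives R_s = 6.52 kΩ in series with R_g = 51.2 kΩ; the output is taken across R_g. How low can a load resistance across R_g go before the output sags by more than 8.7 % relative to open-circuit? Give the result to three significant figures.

R_L(min) ≈ 60.7 kΩ

Output resistance R_th = R_s‖R_g = (6.52 × 51.2)/57.72 = 5.784 kΩ.
The fractional drop is R_th/(R_th + R_L); requiring this ≤ 0.0870 gives R_L ≥ R_th(1/0.0870 − 1) = 5.784 × 10.49 = 60.7 kΩ.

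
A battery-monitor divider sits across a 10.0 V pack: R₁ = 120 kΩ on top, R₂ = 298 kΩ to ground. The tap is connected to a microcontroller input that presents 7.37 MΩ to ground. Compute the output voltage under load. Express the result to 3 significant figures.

V_out ≈ 7.05 V

The load sits in parallel with R₂: R₂‖R_L = (298 × 7370) / (298 + 7370) = 286.4 kΩ.
V_out = 10.0 × 286.4 / (120 + 286.4) = 10.0 × 286.4/406.4 = 7.05 V.
(Unloaded it would have been 7.13 V.)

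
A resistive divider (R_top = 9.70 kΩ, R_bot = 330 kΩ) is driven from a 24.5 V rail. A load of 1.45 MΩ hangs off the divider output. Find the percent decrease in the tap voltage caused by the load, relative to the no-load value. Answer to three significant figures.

The divider's output (Thévenin) resistance is R_top‖R_bot = 9.423 kΩ.
Fractional drop under load = R_th/(R_th + R_L) = 9.423 / (9.423 + 1450) = 0.006457.
So the output falls by 0.646 %.

0.646 %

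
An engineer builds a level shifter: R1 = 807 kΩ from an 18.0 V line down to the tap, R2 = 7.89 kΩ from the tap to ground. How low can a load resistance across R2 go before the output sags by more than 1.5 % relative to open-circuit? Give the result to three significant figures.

Output resistance R_th = R1‖R2 = (807 × 7.89)/814.9 = 7.814 kΩ.
The fractional drop is R_th/(R_th + R_L); requiring this ≤ 0.0150 gives R_L ≥ R_th(1/0.0150 − 1) = 7.814 × 65.67 = 513 kΩ.

R_L(min) ≈ 513 kΩ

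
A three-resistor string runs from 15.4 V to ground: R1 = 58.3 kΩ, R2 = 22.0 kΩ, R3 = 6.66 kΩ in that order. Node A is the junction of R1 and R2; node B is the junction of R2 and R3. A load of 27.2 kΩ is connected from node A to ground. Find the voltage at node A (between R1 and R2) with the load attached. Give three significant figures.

Below node A the series string R2+R3 = 28.66 kΩ sits in parallel with the 27.2 kΩ load: 13.96 kΩ.
V_A = 15.4 × 13.96/(58.3 + 13.96) = 2.97 V.

V ≈ 2.97 V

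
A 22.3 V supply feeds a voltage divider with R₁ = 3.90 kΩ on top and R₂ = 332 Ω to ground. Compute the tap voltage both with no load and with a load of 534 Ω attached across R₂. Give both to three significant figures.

Unloaded: 1.75 V; loaded: 1.11 V

Open-circuit: V = 22.3 × 332/(3900 + 332) = 1.75 V.
With the load, R₂ becomes R₂‖R_L = 204.7 Ω, so V = 22.3 × 204.7/4105 = 1.11 V.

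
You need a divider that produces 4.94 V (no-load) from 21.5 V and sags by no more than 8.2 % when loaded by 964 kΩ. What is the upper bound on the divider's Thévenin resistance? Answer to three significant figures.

Loading drop = R_th/(R_th + R_L) ≤ 0.0820, so R_th ≤ R_L · ε/(1−ε) = 964 kΩ × 0.0820/0.9180 = 86.1 kΩ.
(Any R1, R2 with R2/(R1+R2) = 0.230 and R1‖R2 ≤ 86.1 kΩ will meet the spec.)

R_th ≤ 86.1 kΩ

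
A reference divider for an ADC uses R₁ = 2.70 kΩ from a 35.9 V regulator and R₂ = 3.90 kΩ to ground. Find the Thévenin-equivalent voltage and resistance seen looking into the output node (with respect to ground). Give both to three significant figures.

V_th is the open-circuit tap voltage: 35.9 × 3.90/(2.70 + 3.90) = 21.2 V.
With the supply zeroed, R₁ and R₂ appear in parallel from the tap: R_th = R₁‖R₂ = (2.70 × 3.90)/6.600 = 1.60 kΩ.

V_th = 21.2 V, R_th = 1.60 kΩ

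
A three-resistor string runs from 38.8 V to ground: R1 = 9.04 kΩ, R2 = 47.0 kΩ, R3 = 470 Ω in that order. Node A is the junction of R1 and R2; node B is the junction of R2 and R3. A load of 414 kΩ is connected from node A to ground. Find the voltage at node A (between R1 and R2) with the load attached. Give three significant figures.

Below node A the series string R2+R3 = 47470 Ω sits in parallel with the 414000 Ω load: 42590 Ω.
V_A = 38.8 × 42590/(9040 + 42590) = 32.0 V.

V ≈ 32.0 V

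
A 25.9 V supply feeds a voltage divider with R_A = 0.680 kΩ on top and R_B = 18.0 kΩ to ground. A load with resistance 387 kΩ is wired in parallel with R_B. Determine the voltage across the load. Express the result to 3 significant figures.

V_out ≈ 24.9 V

The load sits in parallel with R_B: R_B‖R_L = (18000 × 387000) / (18000 + 387000) = 17200 Ω.
V_out = 25.9 × 17200 / (680 + 17200) = 25.9 × 17200/17880 = 24.9 V.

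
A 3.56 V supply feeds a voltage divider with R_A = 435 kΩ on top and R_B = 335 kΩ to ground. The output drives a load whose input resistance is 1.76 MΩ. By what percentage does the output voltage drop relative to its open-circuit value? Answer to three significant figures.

The divider's output (Thévenin) resistance is R_A‖R_B = 189.3 kΩ.
Fractional drop under load = R_th/(R_th + R_L) = 189.3 / (189.3 + 1760) = 0.09709.
So the output falls by 9.71 %.

9.71 %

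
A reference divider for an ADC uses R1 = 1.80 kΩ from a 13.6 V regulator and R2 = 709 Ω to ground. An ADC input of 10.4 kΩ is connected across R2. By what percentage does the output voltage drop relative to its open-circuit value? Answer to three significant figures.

The divider's output (Thévenin) resistance is R1‖R2 = 508.6 Ω.
Fractional drop under load = R_th/(R_th + R_L) = 508.6 / (508.6 + 10400) = 0.04663.
So the output falls by 4.66 %.

4.66 %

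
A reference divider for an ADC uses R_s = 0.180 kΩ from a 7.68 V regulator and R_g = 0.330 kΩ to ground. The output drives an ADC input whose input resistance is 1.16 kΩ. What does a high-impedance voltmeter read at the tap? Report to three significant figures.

The load sits in parallel with R_g: R_g‖R_L = (330 × 1160) / (330 + 1160) = 256.9 Ω.
V_out = 7.68 × 256.9 / (180 + 256.9) = 7.68 × 256.9/436.9 = 4.52 V.

V_out ≈ 4.52 V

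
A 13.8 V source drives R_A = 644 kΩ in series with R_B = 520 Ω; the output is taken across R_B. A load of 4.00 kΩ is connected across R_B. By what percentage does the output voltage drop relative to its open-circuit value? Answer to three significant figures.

11.5 %

Unloaded V = 13.8 × 520/644500 = 0.011134 V.
Loaded: R_B‖R_L = 460.2 Ω, giving V = 13.8 × 460.2/644500 = 0.0098539 V.
Drop = (0.011134 − 0.0098539) / 0.011134 = 11.5 %.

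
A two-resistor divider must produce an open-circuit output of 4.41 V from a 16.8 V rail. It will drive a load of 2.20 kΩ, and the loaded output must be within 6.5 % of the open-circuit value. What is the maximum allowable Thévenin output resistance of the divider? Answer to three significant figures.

R_th ≤ 153 Ω

Loading drop = R_th/(R_th + R_L) ≤ 0.0650, so R_th ≤ R_L · ε/(1−ε) = 2.20 kΩ × 0.0650/0.9350 = 153 Ω.
(Any R1, R2 with R2/(R1+R2) = 0.263 and R1‖R2 ≤ 153 Ω will meet the spec.)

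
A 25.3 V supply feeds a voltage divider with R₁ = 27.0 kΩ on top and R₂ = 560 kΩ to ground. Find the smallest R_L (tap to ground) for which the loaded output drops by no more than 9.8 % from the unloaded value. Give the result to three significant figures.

Output resistance R_th = R₁‖R₂ = (27.0 × 560)/587.0 = 25.76 kΩ.
The fractional drop is R_th/(R_th + R_L); requiring this ≤ 0.0980 gives R_L ≥ R_th(1/0.0980 − 1) = 25.76 × 9.204 = 237 kΩ.

R_L(min) ≈ 237 kΩ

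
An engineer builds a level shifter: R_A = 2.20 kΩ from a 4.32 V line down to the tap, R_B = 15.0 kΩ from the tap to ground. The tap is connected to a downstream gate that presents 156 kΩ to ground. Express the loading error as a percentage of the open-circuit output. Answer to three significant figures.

1.21 %

The divider's output (Thévenin) resistance is R_A‖R_B = 1.919 kΩ.
Fractional drop under load = R_th/(R_th + R_L) = 1.919 / (1.919 + 156) = 0.01215.
So the output falls by 1.21 %.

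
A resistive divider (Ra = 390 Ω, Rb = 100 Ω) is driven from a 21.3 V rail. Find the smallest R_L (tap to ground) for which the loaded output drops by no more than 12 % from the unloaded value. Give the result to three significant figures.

R_L(min) ≈ 584 Ω

Output resistance R_th = Ra‖Rb = (390 × 100)/490.0 = 79.59 Ω.
The fractional drop is R_th/(R_th + R_L); requiring this ≤ 0.120 gives R_L ≥ R_th(1/0.120 − 1) = 79.59 × 7.333 = 584 Ω.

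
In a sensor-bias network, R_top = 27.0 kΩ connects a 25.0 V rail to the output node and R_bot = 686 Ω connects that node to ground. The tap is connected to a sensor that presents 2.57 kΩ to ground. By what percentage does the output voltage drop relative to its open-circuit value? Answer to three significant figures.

20.7 %

The divider's output (Thévenin) resistance is R_top‖R_bot = 669.0 Ω.
Fractional drop under load = R_th/(R_th + R_L) = 669.0 / (669.0 + 2570) = 0.2065.
So the output falls by 20.7 %.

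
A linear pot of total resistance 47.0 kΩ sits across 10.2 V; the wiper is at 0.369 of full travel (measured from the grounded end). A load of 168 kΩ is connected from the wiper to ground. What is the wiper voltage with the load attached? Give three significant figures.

The wiper splits the pot into (1−α)R = 29.66 kΩ above and αR = 17.34 kΩ below.
Lower section ‖ load = 15.72 kΩ.
V_wiper = 10.2 × 15.72/(29.66 + 15.72) = 3.53 V.

V ≈ 3.53 V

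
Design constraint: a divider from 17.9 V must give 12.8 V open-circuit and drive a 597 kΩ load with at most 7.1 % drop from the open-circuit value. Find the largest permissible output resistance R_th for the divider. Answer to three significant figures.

R_th ≤ 45.6 kΩ

Loading drop = R_th/(R_th + R_L) ≤ 0.0710, so R_th ≤ R_L · ε/(1−ε) = 597 kΩ × 0.0710/0.9290 = 45.6 kΩ.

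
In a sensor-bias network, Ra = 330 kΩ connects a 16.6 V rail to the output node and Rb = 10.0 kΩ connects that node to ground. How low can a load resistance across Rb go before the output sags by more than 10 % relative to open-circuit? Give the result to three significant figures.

Output resistance R_th = Ra‖Rb = (330 × 10.0)/340.0 = 9.706 kΩ.
The fractional drop is R_th/(R_th + R_L); requiring this ≤ 0.100 gives R_L ≥ R_th(1/0.100 − 1) = 9.706 × 9.000 = 87.4 kΩ.

R_L(min) ≈ 87.4 kΩ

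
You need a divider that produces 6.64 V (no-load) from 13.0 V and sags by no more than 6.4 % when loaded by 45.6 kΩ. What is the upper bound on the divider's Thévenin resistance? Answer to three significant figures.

R_th ≤ 3.12 kΩ

Loading drop = R_th/(R_th + R_L) ≤ 0.0640, so R_th ≤ R_L · ε/(1−ε) = 45.6 kΩ × 0.0640/0.9360 = 3.12 kΩ.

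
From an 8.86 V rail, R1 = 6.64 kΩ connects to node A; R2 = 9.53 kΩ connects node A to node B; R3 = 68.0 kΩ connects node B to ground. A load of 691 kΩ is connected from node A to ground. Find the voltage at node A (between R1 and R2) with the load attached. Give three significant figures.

Below node A the series string R2+R3 = 77.53 kΩ sits in parallel with the 691 kΩ load: 69.71 kΩ.
V_A = 8.86 × 69.71/(6.64 + 69.71) = 8.09 V.

V ≈ 8.09 V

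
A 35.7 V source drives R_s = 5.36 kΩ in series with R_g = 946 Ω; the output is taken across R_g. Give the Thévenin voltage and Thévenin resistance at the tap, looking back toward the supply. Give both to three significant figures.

V_th is the open-circuit tap voltage: 35.7 × 946/(5360 + 946) = 5.36 V.
With the supply zeroed, R_s and R_g appear in parallel from the tap: R_th = R_s‖R_g = (5360 × 946)/6306 = 804 Ω.

V_th = 5.36 V, R_th = 804 Ω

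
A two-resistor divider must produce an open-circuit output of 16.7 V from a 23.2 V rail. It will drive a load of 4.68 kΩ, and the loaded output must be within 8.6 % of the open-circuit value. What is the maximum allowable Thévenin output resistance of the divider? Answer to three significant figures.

R_th ≤ 440 Ω

Loading drop = R_th/(R_th + R_L) ≤ 0.0860, so R_th ≤ R_L · ε/(1−ε) = 4.68 kΩ × 0.0860/0.9140 = 440 Ω.
(Any R1, R2 with R2/(R1+R2) = 0.720 and R1‖R2 ≤ 440 Ω will meet the spec.)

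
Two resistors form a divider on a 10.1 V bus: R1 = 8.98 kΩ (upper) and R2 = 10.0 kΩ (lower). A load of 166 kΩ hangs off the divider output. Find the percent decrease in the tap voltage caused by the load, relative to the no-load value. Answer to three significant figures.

2.77 %

The divider's output (Thévenin) resistance is R1‖R2 = 4.731 kΩ.
Fractional drop under load = R_th/(R_th + R_L) = 4.731 / (4.731 + 166) = 0.02771.
So the output falls by 2.77 %.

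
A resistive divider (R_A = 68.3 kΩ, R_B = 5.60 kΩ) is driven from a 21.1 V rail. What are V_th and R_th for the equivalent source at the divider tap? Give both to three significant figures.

V_th is the open-circuit tap voltage: 21.1 × 5.60/(68.3 + 5.60) = 1.60 V.
With the supply zeroed, R_A and R_B appear in parallel from the tap: R_th = R_A‖R_B = (68.3 × 5.60)/73.90 = 5.18 kΩ.

V_th = 1.60 V, R_th = 5.18 kΩ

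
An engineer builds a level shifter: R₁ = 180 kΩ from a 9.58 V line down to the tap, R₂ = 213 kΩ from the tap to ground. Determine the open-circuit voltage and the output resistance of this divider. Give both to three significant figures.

V_th = 5.19 V, R_th = 97.6 kΩ

V_th is the open-circuit tap voltage: 9.58 × 213/(180 + 213) = 5.19 V.
With the supply zeroed, R₁ and R₂ appear in parallel from the tap: R_th = R₁‖R₂ = (180 × 213)/393.0 = 97.6 kΩ.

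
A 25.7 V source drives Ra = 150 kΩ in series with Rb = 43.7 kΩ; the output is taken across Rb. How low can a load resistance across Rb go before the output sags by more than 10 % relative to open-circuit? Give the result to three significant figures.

R_L(min) ≈ 305 kΩ

Output resistance R_th = Ra‖Rb = (150 × 43.7)/193.7 = 33.84 kΩ.
The fractional drop is R_th/(R_th + R_L); requiring this ≤ 0.100 gives R_L ≥ R_th(1/0.100 − 1) = 33.84 × 9.000 = 305 kΩ.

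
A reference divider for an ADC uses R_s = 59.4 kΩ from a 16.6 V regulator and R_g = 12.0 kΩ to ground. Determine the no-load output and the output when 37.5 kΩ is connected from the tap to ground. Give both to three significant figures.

Unloaded: 2.79 V; loaded: 2.20 V

Open-circuit: V = 16.6 × 12.0/(59.4 + 12.0) = 2.79 V.
With the load, R_g becomes R_g‖R_L = 9.091 kΩ, so V = 16.6 × 9.091/68.49 = 2.20 V.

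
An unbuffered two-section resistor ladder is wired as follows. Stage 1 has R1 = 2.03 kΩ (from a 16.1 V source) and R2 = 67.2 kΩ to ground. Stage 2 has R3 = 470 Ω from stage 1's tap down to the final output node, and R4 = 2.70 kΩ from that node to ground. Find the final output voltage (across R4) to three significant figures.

Stage 2 presents R3+R4 = 3170 Ω as a load on stage 1's tap.
Stage 1's lower leg becomes R2‖(R3+R4) = 3027 Ω, so V_mid = 16.1 × 3027/5057 = 9.637 V.
Stage 2 is itself unloaded: V_out = V_mid × R4/(R3+R4) = 9.637 × 2700/3170 = 8.21 V.

V_out ≈ 8.21 V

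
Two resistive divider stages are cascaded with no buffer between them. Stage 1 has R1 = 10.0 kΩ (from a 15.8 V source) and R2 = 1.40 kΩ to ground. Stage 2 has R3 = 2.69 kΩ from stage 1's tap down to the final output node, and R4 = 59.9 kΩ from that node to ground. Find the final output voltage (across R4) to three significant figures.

Stage 2 presents R3+R4 = 62.59 kΩ as a load on stage 1's tap.
Stage 1's lower leg becomes R2‖(R3+R4) = 1.369 kΩ, so V_mid = 15.8 × 1.369/11.37 = 1.903 V.
Stage 2 is itself unloaded: V_out = V_mid × R4/(R3+R4) = 1.903 × 59.9/62.59 = 1.82 V.

V_out ≈ 1.82 V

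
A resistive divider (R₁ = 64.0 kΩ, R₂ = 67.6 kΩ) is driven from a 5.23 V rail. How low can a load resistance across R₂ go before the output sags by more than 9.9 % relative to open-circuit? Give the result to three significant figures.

R_L(min) ≈ 299 kΩ

Output resistance R_th = R₁‖R₂ = (64.0 × 67.6)/131.6 = 32.88 kΩ.
The fractional drop is R_th/(R_th + R_L); requiring this ≤ 0.0990 gives R_L ≥ R_th(1/0.0990 − 1) = 32.88 × 9.101 = 299 kΩ.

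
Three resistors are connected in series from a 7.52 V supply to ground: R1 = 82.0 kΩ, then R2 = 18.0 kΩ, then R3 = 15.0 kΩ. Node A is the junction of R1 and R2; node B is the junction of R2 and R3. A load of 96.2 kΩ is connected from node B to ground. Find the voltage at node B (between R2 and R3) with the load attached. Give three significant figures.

V ≈ 0.864 V

At node B, R3 is in parallel with the load: R3‖R_L = 12.98 kΩ.
Below node A the resistance is R2 + (R3‖R_L) = 30.98 kΩ, so V_A = 7.52 × 30.98/113.0 = 2.062 V.
Then V_B = V_A × (R3‖R_L)/(R2 + R3‖R_L) = 2.062 × 12.98/30.98 = 0.864 V.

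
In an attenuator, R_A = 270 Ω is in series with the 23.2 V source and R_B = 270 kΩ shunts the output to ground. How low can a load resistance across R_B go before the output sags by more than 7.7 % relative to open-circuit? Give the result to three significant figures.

R_L(min) ≈ 3.23 kΩ

Output resistance R_th = R_A‖R_B = (270 × 270000)/270300 = 269.7 Ω.
The fractional drop is R_th/(R_th + R_L); requiring this ≤ 0.0770 gives R_L ≥ R_th(1/0.0770 − 1) = 269.7 × 11.99 = 3.23 kΩ.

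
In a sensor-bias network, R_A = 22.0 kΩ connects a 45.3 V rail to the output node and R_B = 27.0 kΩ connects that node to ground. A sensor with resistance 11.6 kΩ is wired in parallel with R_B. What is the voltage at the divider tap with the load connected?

The load sits in parallel with R_B: R_B‖R_L = (27.0 × 11.6) / (27.0 + 11.6) = 8.114 kΩ.
V_out = 45.3 × 8.114 / (22.0 + 8.114) = 45.3 × 8.114/30.11 = 12.2 V.
(Unloaded it would have been 25.0 V.)

V_out ≈ 12.2 V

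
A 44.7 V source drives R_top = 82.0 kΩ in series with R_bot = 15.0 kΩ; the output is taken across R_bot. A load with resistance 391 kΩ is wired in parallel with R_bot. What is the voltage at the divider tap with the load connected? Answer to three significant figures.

The load sits in parallel with R_bot: R_bot‖R_L = (15.0 × 391) / (15.0 + 391) = 14.45 kΩ.
V_out = 44.7 × 14.45 / (82.0 + 14.45) = 44.7 × 14.45/96.45 = 6.70 V.

V_out ≈ 6.70 V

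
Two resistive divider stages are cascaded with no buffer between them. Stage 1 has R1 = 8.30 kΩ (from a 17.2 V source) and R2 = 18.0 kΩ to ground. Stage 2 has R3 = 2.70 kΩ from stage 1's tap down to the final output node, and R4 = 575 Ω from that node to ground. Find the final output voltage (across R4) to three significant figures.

V_out ≈ 0.756 V

Stage 2 presents R3+R4 = 3275 Ω as a load on stage 1's tap.
Stage 1's lower leg becomes R2‖(R3+R4) = 2771 Ω, so V_mid = 17.2 × 2771/11070 = 4.305 V.
Stage 2 is itself unloaded: V_out = V_mid × R4/(R3+R4) = 4.305 × 575/3275 = 0.756 V.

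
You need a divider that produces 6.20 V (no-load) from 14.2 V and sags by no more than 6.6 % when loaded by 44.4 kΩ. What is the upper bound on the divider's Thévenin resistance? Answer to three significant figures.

R_th ≤ 3.14 kΩ

Loading drop = R_th/(R_th + R_L) ≤ 0.0660, so R_th ≤ R_L · ε/(1−ε) = 44.4 kΩ × 0.0660/0.9340 = 3.14 kΩ.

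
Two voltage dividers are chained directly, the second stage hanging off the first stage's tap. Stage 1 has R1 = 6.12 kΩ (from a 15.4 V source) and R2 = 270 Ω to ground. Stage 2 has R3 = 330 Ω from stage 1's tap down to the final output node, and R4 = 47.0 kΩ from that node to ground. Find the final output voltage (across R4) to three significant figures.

Stage 2 presents R3+R4 = 47330 Ω as a load on stage 1's tap.
Stage 1's lower leg becomes R2‖(R3+R4) = 268.5 Ω, so V_mid = 15.4 × 268.5/6388 = 0.6472 V.
Stage 2 is itself unloaded: V_out = V_mid × R4/(R3+R4) = 0.6472 × 47000/47330 = 0.643 V.

V_out ≈ 0.643 V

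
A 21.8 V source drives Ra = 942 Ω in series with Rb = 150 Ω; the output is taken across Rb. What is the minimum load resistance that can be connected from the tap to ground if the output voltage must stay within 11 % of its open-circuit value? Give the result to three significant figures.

Output resistance R_th = Ra‖Rb = (942 × 150)/1092 = 129.4 Ω.
The fractional drop is R_th/(R_th + R_L); requiring this ≤ 0.110 gives R_L ≥ R_th(1/0.110 − 1) = 129.4 × 8.091 = 1.05 kΩ.

R_L(min) ≈ 1.05 kΩ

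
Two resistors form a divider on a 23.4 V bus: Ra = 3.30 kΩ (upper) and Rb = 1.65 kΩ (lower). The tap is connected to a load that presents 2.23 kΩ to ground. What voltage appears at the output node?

The load sits in parallel with Rb: Rb‖R_L = (1.65 × 2.23) / (1.65 + 2.23) = 0.9483 kΩ.
V_out = 23.4 × 0.9483 / (3.30 + 0.9483) = 23.4 × 0.9483/4.248 = 5.22 V.

V_out ≈ 5.22 V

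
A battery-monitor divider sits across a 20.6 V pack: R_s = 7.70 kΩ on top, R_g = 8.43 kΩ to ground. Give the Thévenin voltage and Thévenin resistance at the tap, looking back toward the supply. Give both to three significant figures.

V_th is the open-circuit tap voltage: 20.6 × 8.43/(7.70 + 8.43) = 10.8 V.
With the supply zeroed, R_s and R_g appear in parallel from the tap: R_th = R_s‖R_g = (7.70 × 8.43)/16.13 = 4.02 kΩ.

V_th = 10.8 V, R_th = 4.02 kΩ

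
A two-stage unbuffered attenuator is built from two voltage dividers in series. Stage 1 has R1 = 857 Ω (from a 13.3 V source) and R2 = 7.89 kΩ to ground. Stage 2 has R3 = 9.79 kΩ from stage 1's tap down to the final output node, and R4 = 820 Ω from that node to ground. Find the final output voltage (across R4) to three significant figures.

Stage 2 presents R3+R4 = 10610 Ω as a load on stage 1's tap.
Stage 1's lower leg becomes R2‖(R3+R4) = 4525 Ω, so V_mid = 13.3 × 4525/5382 = 11.18 V.
Stage 2 is itself unloaded: V_out = V_mid × R4/(R3+R4) = 11.18 × 820/10610 = 0.864 V.

V_out ≈ 0.864 V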